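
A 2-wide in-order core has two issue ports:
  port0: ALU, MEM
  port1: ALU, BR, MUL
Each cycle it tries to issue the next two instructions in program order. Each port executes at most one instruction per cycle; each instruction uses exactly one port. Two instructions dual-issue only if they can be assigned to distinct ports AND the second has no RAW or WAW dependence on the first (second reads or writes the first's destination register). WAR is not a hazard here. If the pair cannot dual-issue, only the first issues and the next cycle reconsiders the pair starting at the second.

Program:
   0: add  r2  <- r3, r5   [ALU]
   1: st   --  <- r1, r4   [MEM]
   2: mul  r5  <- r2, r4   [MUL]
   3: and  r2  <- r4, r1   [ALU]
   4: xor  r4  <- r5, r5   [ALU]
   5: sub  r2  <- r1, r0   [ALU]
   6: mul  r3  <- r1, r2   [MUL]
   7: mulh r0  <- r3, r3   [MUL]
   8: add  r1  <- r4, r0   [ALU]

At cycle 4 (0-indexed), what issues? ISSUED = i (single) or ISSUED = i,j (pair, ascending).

c0: i0,i1 add.ALU st.MEM  pair
c1: i2,i3 mul.MUL and.ALU  pair
c2: i4,i5 xor.ALU sub.ALU  pair
c3: i6 mul.MUL  no-port MUL/MUL
c4: i7 mulh.MUL  RAW r0
c5: i8 add.ALU  tail

ISSUED = 7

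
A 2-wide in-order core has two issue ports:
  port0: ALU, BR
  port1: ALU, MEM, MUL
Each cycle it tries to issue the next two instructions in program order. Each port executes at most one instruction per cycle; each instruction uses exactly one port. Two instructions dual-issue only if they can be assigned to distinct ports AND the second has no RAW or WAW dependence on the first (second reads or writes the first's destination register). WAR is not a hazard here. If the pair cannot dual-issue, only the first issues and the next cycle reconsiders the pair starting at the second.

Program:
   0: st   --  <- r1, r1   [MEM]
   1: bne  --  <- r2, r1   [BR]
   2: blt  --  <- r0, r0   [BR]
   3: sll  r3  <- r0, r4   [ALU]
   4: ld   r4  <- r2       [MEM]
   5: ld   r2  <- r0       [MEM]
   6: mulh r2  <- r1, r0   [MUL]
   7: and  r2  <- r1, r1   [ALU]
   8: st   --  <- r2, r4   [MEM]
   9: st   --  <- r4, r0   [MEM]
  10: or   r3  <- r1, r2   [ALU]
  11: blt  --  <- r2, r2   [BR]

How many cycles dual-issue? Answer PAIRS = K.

#0 head=0: st.MEM bne.BR i0+i1 dual
#1 head=2: blt.BR sll.ALU i2+i3 dual
#2 head=4: ld.MEM i4 no-port MEM/MEM
#3 head=5: ld.MEM i5 no-port MEM/MUL
#4 head=6: mulh.MUL i6 WAW r2
#5 head=7: and.ALU i7 RAW r2
#6 head=8: st.MEM i8 no-port MEM/MEM
#7 head=9: st.MEM or.ALU i9+i10 dual
#8 head=11: blt.BR i11 tail

PAIRS = 3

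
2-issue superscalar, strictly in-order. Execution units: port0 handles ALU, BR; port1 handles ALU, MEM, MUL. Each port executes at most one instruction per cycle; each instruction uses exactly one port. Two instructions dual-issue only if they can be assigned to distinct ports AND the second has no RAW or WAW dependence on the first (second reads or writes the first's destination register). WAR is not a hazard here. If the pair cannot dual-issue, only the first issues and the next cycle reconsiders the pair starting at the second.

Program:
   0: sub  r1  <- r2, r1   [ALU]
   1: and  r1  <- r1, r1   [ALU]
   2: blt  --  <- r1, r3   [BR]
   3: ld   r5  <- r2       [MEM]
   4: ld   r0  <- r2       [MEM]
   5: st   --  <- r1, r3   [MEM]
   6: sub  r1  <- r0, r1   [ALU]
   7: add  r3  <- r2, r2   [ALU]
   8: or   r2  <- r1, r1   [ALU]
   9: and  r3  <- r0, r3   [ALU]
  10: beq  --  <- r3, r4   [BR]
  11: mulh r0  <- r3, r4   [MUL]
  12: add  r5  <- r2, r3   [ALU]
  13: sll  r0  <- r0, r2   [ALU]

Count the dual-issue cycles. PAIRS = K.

PAIRS = 5

#0 head=0: sub i0 RAW+WAW r1
#1 head=1: and i1 RAW r1
#2 head=2: blt+ld i2,i3 pair
#3 head=4: ld i4 no-port MEM/MEM
#4 head=5: st+sub i5,i6 pair
#5 head=7: add+or i7,i8 pair
#6 head=9: and i9 RAW r3
#7 head=10: beq+mulh i10,i11 pair
#8 head=12: add+sll i12,i13 pair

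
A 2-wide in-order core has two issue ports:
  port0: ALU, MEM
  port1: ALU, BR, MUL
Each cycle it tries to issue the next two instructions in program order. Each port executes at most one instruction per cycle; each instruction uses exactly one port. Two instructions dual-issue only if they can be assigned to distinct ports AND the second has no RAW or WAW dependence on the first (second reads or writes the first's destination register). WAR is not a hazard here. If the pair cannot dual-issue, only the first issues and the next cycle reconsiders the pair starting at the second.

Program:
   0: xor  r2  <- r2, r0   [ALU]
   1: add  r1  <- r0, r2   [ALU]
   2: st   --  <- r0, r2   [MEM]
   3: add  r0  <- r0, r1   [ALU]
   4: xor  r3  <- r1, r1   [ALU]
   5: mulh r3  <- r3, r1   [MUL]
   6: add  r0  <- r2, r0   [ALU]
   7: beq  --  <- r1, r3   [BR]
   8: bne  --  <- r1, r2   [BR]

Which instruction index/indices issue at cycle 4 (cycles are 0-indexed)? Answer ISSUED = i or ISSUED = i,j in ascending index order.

ISSUED = 7

t=0 i0:xor.ALU ; RAW r2
t=1 i1/i2:add.ALU/st.MEM ; dual
t=2 i3/i4:add.ALU/xor.ALU ; dual
t=3 i5/i6:mulh.MUL/add.ALU ; dual
t=4 i7:beq.BR ; no-port BR/BR
t=5 i8:bne.BR ; tail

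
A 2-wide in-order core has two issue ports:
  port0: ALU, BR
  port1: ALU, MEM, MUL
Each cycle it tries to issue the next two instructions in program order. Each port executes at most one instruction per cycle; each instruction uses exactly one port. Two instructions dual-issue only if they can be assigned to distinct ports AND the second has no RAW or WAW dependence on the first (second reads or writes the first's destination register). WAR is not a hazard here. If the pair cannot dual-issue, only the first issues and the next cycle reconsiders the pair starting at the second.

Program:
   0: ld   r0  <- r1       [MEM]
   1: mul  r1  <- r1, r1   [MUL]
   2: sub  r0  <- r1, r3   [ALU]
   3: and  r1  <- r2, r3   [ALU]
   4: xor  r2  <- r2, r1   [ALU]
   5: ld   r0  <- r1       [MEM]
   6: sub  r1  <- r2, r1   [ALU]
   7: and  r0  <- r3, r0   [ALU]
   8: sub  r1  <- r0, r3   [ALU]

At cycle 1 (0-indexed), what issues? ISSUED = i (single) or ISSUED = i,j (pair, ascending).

c0: i0 ld.MEM  no-port MEM/MUL
c1: i1 mul.MUL  RAW r1
c2: i2/i3 sub.ALU+and.ALU  pair
c3: i4/i5 xor.ALU+ld.MEM  pair
c4: i6/i7 sub.ALU+and.ALU  pair
c5: i8 sub.ALU  tail

ISSUED = 1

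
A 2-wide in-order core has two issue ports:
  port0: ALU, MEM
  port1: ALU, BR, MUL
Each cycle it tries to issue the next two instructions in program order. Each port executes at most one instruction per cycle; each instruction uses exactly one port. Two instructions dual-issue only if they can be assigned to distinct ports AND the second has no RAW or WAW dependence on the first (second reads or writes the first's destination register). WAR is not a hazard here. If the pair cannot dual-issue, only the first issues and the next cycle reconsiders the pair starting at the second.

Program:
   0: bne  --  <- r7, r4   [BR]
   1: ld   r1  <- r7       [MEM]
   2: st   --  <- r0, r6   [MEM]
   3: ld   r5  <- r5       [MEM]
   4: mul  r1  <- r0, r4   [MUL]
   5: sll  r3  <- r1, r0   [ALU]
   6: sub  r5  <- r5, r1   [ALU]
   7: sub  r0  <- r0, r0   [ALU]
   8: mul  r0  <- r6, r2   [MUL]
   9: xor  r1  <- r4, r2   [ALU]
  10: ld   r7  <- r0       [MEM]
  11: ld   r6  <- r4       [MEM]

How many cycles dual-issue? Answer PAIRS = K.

PAIRS = 4

#0 head=0: bne.BR/ld.MEM i0+i1 pair
#1 head=2: st.MEM i2 no-port MEM/MEM
#2 head=3: ld.MEM/mul.MUL i3+i4 pair
#3 head=5: sll.ALU/sub.ALU i5+i6 pair
#4 head=7: sub.ALU i7 WAW r0
#5 head=8: mul.MUL/xor.ALU i8+i9 pair
#6 head=10: ld.MEM i10 no-port MEM/MEM
#7 head=11: ld.MEM i11 tail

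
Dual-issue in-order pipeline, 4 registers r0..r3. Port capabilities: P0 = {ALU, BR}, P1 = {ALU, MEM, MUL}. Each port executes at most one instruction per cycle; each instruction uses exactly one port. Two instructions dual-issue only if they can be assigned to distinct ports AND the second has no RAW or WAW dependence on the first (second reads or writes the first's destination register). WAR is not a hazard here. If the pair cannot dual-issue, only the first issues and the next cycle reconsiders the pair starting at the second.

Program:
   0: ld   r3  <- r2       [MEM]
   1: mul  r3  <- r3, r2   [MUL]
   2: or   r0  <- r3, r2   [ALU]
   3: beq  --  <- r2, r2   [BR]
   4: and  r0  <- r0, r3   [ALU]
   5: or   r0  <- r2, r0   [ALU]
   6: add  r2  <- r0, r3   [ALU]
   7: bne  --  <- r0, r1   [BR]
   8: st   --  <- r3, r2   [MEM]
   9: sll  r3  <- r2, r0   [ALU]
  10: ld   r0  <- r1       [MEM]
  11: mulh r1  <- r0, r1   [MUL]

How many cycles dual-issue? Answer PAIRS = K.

PAIRS = 3

  cy0 -> i0 (ld.MEM) no-port MEM/MUL
  cy1 -> i1 (mul.MUL) RAW r3
  cy2 -> i2&i3 (or.ALU+beq.BR) pair
  cy3 -> i4 (and.ALU) RAW+WAW r0
  cy4 -> i5 (or.ALU) RAW r0
  cy5 -> i6&i7 (add.ALU+bne.BR) pair
  cy6 -> i8&i9 (st.MEM+sll.ALU) pair
  cy7 -> i10 (ld.MEM) no-port MEM/MUL
  cy8 -> i11 (mulh.MUL) tail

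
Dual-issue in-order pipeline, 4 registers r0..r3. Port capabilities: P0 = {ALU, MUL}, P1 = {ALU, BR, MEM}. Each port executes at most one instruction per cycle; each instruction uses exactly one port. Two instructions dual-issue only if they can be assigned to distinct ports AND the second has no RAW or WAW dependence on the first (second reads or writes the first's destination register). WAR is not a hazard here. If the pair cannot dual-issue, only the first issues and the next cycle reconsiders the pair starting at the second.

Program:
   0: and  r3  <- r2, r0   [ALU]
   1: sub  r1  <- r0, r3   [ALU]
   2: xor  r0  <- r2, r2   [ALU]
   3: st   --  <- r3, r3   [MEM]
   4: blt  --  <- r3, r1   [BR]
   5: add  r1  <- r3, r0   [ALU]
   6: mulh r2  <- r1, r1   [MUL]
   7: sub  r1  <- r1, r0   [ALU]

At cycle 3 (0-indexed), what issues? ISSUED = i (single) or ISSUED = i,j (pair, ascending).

ISSUED = 4,5

0. and.ALU @i0  | RAW r3
1. sub.ALU+xor.ALU @i1,i2  | dual
2. st.MEM @i3  | no-port MEM/BR
3. blt.BR+add.ALU @i4,i5  | dual
4. mulh.MUL+sub.ALU @i6,i7  | dual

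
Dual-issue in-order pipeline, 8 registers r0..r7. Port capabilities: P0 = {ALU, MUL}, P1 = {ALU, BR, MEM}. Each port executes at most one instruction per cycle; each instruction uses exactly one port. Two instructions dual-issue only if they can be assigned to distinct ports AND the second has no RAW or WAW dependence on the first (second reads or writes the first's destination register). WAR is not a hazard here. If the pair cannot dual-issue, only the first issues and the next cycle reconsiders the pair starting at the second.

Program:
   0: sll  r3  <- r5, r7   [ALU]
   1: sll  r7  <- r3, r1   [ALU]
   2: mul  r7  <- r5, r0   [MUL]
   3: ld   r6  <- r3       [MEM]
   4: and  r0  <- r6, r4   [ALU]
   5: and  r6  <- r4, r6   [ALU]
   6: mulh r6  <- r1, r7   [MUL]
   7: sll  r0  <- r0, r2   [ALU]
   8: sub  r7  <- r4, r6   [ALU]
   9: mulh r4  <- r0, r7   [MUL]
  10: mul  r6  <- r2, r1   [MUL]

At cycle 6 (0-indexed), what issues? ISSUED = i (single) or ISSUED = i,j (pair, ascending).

#0 head=0: sll.ALU i0 RAW r3
#1 head=1: sll.ALU i1 WAW r7
#2 head=2: mul.MUL;ld.MEM i2,i3 2-wide
#3 head=4: and.ALU;and.ALU i4,i5 2-wide
#4 head=6: mulh.MUL;sll.ALU i6,i7 2-wide
#5 head=8: sub.ALU i8 RAW r7
#6 head=9: mulh.MUL i9 no-port MUL/MUL
#7 head=10: mul.MUL i10 tail

ISSUED = 9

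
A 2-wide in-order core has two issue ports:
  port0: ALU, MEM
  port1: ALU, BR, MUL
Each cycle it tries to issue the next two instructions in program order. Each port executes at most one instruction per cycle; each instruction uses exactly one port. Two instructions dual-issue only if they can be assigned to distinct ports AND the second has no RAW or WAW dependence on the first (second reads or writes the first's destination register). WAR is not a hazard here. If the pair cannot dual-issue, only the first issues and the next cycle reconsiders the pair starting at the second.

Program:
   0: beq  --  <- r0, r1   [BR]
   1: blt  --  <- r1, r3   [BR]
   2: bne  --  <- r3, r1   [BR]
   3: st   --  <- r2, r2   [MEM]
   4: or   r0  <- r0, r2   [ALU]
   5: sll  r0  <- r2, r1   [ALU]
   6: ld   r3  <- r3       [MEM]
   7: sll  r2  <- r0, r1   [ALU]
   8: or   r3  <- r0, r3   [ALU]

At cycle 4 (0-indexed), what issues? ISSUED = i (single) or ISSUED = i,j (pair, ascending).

ISSUED = 5,6

[0] i0  beq.BR  -- no-port BR/BR
[1] i1  blt.BR  -- no-port BR/BR
[2] i2+i3  bne.BR;st.MEM  -- dual
[3] i4  or.ALU  -- WAW r0
[4] i5+i6  sll.ALU;ld.MEM  -- dual
[5] i7+i8  sll.ALU;or.ALU  -- dual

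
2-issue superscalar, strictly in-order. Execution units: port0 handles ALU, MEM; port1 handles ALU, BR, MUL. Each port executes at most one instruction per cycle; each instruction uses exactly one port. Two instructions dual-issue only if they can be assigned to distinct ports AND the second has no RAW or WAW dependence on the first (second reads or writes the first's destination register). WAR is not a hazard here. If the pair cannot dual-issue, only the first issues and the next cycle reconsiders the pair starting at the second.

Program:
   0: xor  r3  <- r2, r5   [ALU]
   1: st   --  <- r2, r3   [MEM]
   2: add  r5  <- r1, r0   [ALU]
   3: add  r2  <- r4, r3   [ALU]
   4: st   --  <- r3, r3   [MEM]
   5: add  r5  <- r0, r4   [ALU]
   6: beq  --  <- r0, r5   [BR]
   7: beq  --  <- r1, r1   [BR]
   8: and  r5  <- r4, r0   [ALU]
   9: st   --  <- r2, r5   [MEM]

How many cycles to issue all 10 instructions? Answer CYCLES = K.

  cy0 -> i0 (xor.ALU) RAW r3
  cy1 -> i1/i2 (st.MEM+add.ALU) dual
  cy2 -> i3/i4 (add.ALU+st.MEM) dual
  cy3 -> i5 (add.ALU) RAW r5
  cy4 -> i6 (beq.BR) no-port BR/BR
  cy5 -> i7/i8 (beq.BR+and.ALU) dual
  cy6 -> i9 (st.MEM) tail

CYCLES = 7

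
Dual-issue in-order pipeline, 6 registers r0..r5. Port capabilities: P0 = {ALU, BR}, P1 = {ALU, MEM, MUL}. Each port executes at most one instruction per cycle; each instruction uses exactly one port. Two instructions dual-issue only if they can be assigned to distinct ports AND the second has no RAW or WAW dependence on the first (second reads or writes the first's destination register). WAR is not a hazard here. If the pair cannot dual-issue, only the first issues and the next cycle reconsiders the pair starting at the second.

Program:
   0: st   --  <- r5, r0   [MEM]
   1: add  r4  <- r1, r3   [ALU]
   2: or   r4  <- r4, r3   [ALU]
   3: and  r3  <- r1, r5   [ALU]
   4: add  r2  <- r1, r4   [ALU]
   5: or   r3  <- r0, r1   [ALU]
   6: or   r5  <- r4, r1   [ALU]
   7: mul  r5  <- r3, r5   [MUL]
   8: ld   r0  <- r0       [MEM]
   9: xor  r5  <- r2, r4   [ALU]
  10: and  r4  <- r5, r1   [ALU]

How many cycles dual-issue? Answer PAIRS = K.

PAIRS = 4

0. st;add @i0/i1  | 2-wide
1. or;and @i2/i3  | 2-wide
2. add;or @i4/i5  | 2-wide
3. or @i6  | RAW+WAW r5
4. mul @i7  | no-port MUL/MEM
5. ld;xor @i8/i9  | 2-wide
6. and @i10  | tail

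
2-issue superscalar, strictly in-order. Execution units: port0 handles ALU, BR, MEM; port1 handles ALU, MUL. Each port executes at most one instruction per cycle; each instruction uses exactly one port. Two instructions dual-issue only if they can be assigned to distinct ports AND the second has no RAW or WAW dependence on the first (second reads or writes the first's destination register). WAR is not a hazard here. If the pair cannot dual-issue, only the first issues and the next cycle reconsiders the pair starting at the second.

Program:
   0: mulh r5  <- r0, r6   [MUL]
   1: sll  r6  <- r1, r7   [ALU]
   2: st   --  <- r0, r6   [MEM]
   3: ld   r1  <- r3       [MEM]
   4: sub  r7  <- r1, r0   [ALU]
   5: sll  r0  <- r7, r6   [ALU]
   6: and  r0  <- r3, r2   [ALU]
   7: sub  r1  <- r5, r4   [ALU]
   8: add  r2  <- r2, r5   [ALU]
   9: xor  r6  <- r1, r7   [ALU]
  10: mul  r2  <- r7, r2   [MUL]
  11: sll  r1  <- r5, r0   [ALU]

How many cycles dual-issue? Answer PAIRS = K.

0. mulh.MUL/sll.ALU @i0+i1  | 2-wide
1. st.MEM @i2  | no-port MEM/MEM
2. ld.MEM @i3  | RAW r1
3. sub.ALU @i4  | RAW r7
4. sll.ALU @i5  | WAW r0
5. and.ALU/sub.ALU @i6+i7  | 2-wide
6. add.ALU/xor.ALU @i8+i9  | 2-wide
7. mul.MUL/sll.ALU @i10+i11  | 2-wide

PAIRS = 4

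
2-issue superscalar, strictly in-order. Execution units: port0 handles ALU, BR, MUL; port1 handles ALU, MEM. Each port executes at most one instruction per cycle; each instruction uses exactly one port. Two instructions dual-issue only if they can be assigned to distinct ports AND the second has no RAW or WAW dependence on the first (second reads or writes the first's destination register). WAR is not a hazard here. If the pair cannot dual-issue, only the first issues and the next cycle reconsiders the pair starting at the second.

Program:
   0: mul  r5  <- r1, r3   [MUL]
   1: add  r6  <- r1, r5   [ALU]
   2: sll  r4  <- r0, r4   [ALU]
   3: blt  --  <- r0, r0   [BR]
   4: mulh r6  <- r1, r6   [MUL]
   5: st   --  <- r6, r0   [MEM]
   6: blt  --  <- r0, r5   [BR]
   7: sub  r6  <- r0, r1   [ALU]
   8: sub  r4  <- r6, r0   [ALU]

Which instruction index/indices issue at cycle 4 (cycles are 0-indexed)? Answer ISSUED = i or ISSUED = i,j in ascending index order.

ISSUED = 5,6

t=0 i0:mul.MUL ; RAW r5
t=1 i1&i2:add.ALU sll.ALU ; dual
t=2 i3:blt.BR ; no-port BR/MUL
t=3 i4:mulh.MUL ; RAW r6
t=4 i5&i6:st.MEM blt.BR ; dual
t=5 i7:sub.ALU ; RAW r6
t=6 i8:sub.ALU ; tail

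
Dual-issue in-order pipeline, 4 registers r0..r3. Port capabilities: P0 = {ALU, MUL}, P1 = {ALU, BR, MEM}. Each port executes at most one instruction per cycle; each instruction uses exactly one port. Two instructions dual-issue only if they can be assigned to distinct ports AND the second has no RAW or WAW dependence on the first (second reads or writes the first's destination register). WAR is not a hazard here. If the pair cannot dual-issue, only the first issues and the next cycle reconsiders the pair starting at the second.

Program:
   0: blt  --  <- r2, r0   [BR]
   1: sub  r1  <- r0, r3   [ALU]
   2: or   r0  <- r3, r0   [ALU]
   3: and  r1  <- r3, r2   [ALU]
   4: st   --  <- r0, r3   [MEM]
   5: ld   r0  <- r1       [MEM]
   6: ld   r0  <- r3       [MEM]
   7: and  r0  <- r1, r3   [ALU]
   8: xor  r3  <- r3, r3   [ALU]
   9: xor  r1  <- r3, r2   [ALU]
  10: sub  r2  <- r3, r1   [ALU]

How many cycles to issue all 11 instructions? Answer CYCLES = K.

CYCLES = 8

  cy0 -> i0&i1 (blt sub) pair
  cy1 -> i2&i3 (or and) pair
  cy2 -> i4 (st) no-port MEM/MEM
  cy3 -> i5 (ld) no-port MEM/MEM
  cy4 -> i6 (ld) WAW r0
  cy5 -> i7&i8 (and xor) pair
  cy6 -> i9 (xor) RAW r1
  cy7 -> i10 (sub) tail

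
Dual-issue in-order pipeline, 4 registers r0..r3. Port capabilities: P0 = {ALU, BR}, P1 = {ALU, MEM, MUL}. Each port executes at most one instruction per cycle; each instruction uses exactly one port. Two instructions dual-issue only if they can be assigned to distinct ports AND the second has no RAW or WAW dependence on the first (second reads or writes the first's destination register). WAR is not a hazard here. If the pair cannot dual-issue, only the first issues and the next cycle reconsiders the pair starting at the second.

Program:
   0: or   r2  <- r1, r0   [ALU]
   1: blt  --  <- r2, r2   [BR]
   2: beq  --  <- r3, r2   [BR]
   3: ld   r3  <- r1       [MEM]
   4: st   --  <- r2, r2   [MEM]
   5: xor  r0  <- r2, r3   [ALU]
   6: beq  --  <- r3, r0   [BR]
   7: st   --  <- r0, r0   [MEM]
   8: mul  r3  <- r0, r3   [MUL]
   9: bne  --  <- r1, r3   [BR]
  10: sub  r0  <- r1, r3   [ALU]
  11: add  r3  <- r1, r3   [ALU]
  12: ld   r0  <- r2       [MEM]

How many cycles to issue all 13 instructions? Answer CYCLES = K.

CYCLES = 8

[0] i0  or.ALU  -- RAW r2
[1] i1  blt.BR  -- no-port BR/BR
[2] i2&i3  beq.BR+ld.MEM  -- 2-wide
[3] i4&i5  st.MEM+xor.ALU  -- 2-wide
[4] i6&i7  beq.BR+st.MEM  -- 2-wide
[5] i8  mul.MUL  -- RAW r3
[6] i9&i10  bne.BR+sub.ALU  -- 2-wide
[7] i11&i12  add.ALU+ld.MEM  -- 2-wide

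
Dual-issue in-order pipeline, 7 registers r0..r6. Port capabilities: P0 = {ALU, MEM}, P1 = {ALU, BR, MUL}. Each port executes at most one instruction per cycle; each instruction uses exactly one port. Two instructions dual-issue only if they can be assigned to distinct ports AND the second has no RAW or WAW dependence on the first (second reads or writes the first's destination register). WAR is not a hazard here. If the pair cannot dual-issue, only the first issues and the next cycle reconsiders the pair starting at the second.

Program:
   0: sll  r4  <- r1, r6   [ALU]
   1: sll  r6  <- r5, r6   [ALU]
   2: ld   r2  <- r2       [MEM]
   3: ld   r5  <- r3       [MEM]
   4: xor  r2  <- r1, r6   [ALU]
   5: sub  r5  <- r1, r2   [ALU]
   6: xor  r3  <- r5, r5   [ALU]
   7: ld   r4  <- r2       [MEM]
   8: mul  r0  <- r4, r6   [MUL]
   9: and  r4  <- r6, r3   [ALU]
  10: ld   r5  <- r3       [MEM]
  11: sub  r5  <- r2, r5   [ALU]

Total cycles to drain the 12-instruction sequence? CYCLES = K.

CYCLES = 8

  cy0 -> i0&i1 (sll/sll) pair
  cy1 -> i2 (ld) no-port MEM/MEM
  cy2 -> i3&i4 (ld/xor) pair
  cy3 -> i5 (sub) RAW r5
  cy4 -> i6&i7 (xor/ld) pair
  cy5 -> i8&i9 (mul/and) pair
  cy6 -> i10 (ld) RAW+WAW r5
  cy7 -> i11 (sub) tail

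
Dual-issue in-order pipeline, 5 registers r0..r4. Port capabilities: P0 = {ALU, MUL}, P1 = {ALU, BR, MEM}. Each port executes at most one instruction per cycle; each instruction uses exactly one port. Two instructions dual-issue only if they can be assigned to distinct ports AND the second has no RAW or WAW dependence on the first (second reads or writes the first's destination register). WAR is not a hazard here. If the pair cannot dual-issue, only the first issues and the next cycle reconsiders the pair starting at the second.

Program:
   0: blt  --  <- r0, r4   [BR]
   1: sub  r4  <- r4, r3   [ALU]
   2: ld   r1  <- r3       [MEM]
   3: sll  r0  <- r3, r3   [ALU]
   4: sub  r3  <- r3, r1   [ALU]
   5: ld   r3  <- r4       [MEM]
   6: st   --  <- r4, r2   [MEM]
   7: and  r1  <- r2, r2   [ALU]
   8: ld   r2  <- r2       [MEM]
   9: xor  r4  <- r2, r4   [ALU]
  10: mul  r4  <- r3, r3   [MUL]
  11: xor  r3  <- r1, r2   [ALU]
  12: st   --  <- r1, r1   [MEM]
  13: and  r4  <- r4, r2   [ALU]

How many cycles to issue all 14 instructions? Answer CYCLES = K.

0. blt;sub @i0+i1  | dual
1. ld;sll @i2+i3  | dual
2. sub @i4  | WAW r3
3. ld @i5  | no-port MEM/MEM
4. st;and @i6+i7  | dual
5. ld @i8  | RAW r2
6. xor @i9  | WAW r4
7. mul;xor @i10+i11  | dual
8. st;and @i12+i13  | dual

CYCLES = 9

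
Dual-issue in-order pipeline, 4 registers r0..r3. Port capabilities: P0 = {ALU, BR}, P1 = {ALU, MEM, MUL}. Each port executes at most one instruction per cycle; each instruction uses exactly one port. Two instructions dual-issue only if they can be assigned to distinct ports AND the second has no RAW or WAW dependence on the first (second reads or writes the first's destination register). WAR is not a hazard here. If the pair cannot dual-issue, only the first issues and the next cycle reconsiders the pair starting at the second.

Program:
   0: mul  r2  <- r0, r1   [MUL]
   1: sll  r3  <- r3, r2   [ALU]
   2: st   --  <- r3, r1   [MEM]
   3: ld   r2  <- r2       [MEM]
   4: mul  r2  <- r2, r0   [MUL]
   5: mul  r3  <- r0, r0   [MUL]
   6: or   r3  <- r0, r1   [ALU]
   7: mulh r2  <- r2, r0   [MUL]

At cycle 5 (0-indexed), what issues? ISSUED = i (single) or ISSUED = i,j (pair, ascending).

  cy0 -> i0 (mul.MUL) RAW r2
  cy1 -> i1 (sll.ALU) RAW r3
  cy2 -> i2 (st.MEM) no-port MEM/MEM
  cy3 -> i3 (ld.MEM) no-port MEM/MUL
  cy4 -> i4 (mul.MUL) no-port MUL/MUL
  cy5 -> i5 (mul.MUL) WAW r3
  cy6 -> i6/i7 (or.ALU/mulh.MUL) dual

ISSUED = 5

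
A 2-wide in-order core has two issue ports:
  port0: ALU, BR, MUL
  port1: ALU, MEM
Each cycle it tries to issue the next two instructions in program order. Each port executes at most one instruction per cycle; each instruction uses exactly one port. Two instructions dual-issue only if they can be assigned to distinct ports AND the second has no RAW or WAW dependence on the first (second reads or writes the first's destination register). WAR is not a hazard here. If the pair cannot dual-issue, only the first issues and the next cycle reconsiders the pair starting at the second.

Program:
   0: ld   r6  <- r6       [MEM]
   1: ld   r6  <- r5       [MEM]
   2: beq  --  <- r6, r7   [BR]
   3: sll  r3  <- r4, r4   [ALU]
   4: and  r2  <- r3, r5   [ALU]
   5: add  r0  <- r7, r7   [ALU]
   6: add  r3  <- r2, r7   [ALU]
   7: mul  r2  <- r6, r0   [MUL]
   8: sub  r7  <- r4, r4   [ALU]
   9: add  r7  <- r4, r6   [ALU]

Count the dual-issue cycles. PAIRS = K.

  cy0 -> i0 (ld.MEM) no-port MEM/MEM
  cy1 -> i1 (ld.MEM) RAW r6
  cy2 -> i2&i3 (beq.BR/sll.ALU) 2-wide
  cy3 -> i4&i5 (and.ALU/add.ALU) 2-wide
  cy4 -> i6&i7 (add.ALU/mul.MUL) 2-wide
  cy5 -> i8 (sub.ALU) WAW r7
  cy6 -> i9 (add.ALU) tail

PAIRS = 3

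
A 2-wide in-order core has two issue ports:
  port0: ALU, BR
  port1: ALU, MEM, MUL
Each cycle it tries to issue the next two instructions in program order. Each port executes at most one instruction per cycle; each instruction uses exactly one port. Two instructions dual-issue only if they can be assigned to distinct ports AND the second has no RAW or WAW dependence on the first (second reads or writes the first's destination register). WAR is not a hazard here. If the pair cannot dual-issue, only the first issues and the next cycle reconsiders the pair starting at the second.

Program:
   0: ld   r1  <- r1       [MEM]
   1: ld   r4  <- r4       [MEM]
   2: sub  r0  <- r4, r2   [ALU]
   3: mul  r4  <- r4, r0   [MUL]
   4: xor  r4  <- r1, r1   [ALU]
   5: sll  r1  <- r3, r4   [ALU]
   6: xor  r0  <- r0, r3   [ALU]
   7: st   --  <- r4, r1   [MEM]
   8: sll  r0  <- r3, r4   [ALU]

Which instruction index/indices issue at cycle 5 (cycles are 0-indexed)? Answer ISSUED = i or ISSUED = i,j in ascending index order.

ISSUED = 5,6

[0] i0  ld.MEM  -- no-port MEM/MEM
[1] i1  ld.MEM  -- RAW r4
[2] i2  sub.ALU  -- RAW r0
[3] i3  mul.MUL  -- WAW r4
[4] i4  xor.ALU  -- RAW r4
[5] i5,i6  sll.ALU+xor.ALU  -- pair
[6] i7,i8  st.MEM+sll.ALU  -- pair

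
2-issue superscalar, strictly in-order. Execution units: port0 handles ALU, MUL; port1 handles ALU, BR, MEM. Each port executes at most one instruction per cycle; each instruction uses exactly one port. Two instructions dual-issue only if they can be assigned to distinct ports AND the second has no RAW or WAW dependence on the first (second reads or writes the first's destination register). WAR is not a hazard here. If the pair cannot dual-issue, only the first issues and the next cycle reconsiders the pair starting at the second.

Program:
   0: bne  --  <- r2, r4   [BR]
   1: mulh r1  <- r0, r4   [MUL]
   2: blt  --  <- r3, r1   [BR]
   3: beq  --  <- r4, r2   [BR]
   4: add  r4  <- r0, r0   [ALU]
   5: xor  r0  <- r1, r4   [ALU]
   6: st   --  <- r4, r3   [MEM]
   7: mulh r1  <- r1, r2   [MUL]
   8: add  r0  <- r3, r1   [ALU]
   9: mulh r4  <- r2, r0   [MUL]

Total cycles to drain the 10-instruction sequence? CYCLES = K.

c0: i0&i1 bne/mulh  pair
c1: i2 blt  no-port BR/BR
c2: i3&i4 beq/add  pair
c3: i5&i6 xor/st  pair
c4: i7 mulh  RAW r1
c5: i8 add  RAW r0
c6: i9 mulh  tail

CYCLES = 7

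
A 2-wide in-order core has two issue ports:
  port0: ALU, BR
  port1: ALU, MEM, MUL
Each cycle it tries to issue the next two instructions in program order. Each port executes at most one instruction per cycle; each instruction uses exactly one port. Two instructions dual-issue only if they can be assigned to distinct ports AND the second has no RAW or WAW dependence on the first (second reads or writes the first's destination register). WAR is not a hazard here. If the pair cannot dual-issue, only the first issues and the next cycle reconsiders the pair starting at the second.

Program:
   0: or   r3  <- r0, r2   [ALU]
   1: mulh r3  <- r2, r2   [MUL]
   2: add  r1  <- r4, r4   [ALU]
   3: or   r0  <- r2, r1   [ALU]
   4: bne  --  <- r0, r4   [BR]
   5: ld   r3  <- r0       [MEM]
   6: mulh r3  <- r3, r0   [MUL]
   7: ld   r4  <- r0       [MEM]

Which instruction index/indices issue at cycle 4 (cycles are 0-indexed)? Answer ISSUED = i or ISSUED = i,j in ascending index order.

t=0 i0:or.ALU ; WAW r3
t=1 i1&i2:mulh.MUL;add.ALU ; 2-wide
t=2 i3:or.ALU ; RAW r0
t=3 i4&i5:bne.BR;ld.MEM ; 2-wide
t=4 i6:mulh.MUL ; no-port MUL/MEM
t=5 i7:ld.MEM ; tail

ISSUED = 6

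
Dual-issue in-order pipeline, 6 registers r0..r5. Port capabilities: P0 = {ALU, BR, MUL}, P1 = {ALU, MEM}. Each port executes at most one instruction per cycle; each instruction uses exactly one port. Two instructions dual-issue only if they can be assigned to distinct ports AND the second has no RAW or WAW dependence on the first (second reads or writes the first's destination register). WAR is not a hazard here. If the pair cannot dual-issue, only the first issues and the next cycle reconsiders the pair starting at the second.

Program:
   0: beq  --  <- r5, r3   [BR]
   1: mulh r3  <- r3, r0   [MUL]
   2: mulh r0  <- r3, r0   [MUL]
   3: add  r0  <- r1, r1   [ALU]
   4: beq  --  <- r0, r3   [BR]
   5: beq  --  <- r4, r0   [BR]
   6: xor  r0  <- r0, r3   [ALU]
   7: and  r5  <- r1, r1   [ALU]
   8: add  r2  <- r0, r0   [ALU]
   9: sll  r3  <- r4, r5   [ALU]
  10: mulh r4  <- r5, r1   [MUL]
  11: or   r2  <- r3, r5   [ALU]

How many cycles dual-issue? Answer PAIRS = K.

PAIRS = 3

[0] i0  beq.BR  -- no-port BR/MUL
[1] i1  mulh.MUL  -- no-port MUL/MUL
[2] i2  mulh.MUL  -- WAW r0
[3] i3  add.ALU  -- RAW r0
[4] i4  beq.BR  -- no-port BR/BR
[5] i5+i6  beq.BR+xor.ALU  -- 2-wide
[6] i7+i8  and.ALU+add.ALU  -- 2-wide
[7] i9+i10  sll.ALU+mulh.MUL  -- 2-wide
[8] i11  or.ALU  -- tail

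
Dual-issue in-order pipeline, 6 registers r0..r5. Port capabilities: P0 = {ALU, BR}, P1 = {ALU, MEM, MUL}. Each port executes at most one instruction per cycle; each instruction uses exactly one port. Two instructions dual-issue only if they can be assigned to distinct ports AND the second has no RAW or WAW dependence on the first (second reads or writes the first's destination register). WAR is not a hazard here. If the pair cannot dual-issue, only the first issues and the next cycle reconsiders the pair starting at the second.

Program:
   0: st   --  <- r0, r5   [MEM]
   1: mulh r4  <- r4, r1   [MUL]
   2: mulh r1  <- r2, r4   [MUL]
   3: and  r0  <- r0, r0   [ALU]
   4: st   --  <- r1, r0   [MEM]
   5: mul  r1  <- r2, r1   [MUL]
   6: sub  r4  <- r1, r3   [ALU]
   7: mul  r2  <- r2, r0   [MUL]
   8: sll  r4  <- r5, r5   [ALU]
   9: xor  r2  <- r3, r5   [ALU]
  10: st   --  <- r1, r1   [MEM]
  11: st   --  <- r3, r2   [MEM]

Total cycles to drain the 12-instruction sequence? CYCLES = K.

t=0 i0:st ; no-port MEM/MUL
t=1 i1:mulh ; no-port MUL/MUL
t=2 i2,i3:mulh/and ; dual
t=3 i4:st ; no-port MEM/MUL
t=4 i5:mul ; RAW r1
t=5 i6,i7:sub/mul ; dual
t=6 i8,i9:sll/xor ; dual
t=7 i10:st ; no-port MEM/MEM
t=8 i11:st ; tail

CYCLES = 9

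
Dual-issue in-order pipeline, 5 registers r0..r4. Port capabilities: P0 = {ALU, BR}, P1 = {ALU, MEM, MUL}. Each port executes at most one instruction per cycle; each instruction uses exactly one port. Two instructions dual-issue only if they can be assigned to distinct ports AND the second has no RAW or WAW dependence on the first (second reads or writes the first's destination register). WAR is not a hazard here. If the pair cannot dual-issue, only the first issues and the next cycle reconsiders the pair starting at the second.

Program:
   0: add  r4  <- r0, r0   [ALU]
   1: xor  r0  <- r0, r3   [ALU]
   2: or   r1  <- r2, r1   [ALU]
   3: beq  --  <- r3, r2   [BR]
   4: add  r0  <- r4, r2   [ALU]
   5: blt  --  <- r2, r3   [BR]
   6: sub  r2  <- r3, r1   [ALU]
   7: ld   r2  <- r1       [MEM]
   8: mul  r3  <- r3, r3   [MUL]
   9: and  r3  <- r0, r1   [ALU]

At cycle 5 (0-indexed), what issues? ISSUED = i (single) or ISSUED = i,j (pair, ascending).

ISSUED = 8

[0] i0,i1  add.ALU;xor.ALU  -- pair
[1] i2,i3  or.ALU;beq.BR  -- pair
[2] i4,i5  add.ALU;blt.BR  -- pair
[3] i6  sub.ALU  -- WAW r2
[4] i7  ld.MEM  -- no-port MEM/MUL
[5] i8  mul.MUL  -- WAW r3
[6] i9  and.ALU  -- tail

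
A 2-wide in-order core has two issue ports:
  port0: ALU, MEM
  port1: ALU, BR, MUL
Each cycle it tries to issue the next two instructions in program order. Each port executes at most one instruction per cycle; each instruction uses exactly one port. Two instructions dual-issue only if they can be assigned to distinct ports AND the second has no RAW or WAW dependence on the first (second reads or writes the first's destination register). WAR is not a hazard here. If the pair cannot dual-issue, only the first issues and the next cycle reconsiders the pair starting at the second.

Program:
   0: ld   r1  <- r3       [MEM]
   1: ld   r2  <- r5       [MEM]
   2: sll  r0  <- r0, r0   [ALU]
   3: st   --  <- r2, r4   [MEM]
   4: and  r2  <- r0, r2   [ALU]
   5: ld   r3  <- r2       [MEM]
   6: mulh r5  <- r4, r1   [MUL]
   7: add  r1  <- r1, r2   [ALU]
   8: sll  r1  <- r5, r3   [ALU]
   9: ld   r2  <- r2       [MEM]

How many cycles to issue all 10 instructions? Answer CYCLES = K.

CYCLES = 6

#0 head=0: ld i0 no-port MEM/MEM
#1 head=1: ld sll i1+i2 2-wide
#2 head=3: st and i3+i4 2-wide
#3 head=5: ld mulh i5+i6 2-wide
#4 head=7: add i7 WAW r1
#5 head=8: sll ld i8+i9 2-wide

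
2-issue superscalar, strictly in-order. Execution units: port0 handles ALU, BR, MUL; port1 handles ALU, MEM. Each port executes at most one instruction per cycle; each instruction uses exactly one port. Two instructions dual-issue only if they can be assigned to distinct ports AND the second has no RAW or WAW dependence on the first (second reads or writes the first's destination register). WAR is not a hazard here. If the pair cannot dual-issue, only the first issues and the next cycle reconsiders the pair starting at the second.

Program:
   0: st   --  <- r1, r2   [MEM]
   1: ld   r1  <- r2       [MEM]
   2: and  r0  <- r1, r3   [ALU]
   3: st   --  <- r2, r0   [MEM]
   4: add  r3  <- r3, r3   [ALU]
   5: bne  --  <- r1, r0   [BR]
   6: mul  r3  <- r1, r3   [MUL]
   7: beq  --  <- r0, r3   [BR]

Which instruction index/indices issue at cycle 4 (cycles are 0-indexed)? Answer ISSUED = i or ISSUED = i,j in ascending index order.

c0: i0 st.MEM  no-port MEM/MEM
c1: i1 ld.MEM  RAW r1
c2: i2 and.ALU  RAW r0
c3: i3,i4 st.MEM add.ALU  dual
c4: i5 bne.BR  no-port BR/MUL
c5: i6 mul.MUL  no-port MUL/BR
c6: i7 beq.BR  tail

ISSUED = 5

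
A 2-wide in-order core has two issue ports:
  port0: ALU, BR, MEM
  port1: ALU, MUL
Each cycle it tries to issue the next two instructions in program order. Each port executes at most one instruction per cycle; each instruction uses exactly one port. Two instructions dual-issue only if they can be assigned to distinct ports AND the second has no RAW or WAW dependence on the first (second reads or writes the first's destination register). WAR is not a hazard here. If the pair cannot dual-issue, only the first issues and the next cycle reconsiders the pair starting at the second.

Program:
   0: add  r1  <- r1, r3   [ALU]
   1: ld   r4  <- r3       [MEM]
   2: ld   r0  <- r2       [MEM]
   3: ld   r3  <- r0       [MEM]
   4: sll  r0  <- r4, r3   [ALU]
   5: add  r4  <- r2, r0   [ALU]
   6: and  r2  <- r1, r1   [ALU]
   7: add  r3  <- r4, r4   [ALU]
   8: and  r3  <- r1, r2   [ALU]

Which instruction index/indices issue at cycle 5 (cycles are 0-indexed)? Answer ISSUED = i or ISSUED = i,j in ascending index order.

[0] i0,i1  add;ld  -- dual
[1] i2  ld  -- no-port MEM/MEM
[2] i3  ld  -- RAW r3
[3] i4  sll  -- RAW r0
[4] i5,i6  add;and  -- dual
[5] i7  add  -- WAW r3
[6] i8  and  -- tail

ISSUED = 7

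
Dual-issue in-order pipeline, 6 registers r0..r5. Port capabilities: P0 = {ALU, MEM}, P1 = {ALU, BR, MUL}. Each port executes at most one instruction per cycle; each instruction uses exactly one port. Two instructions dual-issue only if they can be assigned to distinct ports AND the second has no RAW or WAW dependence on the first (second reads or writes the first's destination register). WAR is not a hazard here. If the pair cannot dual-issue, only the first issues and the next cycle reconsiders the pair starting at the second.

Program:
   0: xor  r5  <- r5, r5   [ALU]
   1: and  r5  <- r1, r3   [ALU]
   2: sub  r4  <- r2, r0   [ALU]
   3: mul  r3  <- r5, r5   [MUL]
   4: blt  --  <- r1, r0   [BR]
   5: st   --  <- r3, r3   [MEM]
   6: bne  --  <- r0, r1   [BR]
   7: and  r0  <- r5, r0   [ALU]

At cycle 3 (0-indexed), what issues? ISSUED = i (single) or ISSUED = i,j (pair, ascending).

c0: i0 xor  WAW r5
c1: i1+i2 and;sub  dual
c2: i3 mul  no-port MUL/BR
c3: i4+i5 blt;st  dual
c4: i6+i7 bne;and  dual

ISSUED = 4,5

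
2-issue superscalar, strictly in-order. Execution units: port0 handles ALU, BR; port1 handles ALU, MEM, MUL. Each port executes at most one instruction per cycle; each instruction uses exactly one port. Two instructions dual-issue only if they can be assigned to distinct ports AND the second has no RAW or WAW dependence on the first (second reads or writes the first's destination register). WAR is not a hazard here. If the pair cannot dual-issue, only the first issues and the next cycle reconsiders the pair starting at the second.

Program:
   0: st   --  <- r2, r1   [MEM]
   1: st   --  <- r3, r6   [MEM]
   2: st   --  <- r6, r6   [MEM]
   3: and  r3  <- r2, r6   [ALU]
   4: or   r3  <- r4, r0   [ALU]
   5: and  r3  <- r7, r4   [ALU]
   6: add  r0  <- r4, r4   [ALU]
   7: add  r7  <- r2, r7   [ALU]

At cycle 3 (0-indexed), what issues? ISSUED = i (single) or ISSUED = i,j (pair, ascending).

[0] i0  st.MEM  -- no-port MEM/MEM
[1] i1  st.MEM  -- no-port MEM/MEM
[2] i2+i3  st.MEM and.ALU  -- pair
[3] i4  or.ALU  -- WAW r3
[4] i5+i6  and.ALU add.ALU  -- pair
[5] i7  add.ALU  -- tail

ISSUED = 4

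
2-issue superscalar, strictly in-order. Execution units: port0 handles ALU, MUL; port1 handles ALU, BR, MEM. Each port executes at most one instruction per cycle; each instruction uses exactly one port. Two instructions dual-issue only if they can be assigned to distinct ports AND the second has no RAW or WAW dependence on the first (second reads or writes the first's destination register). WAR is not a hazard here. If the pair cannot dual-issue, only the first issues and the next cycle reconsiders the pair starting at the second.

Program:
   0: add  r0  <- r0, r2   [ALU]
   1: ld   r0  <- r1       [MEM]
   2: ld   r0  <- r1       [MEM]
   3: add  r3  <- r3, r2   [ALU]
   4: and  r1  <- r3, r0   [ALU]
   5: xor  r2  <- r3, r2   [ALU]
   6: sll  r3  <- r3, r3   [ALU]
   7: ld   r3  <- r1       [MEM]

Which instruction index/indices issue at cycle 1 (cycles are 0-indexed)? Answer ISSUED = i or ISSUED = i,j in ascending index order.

ISSUED = 1

0. add.ALU @i0  | WAW r0
1. ld.MEM @i1  | no-port MEM/MEM
2. ld.MEM;add.ALU @i2&i3  | pair
3. and.ALU;xor.ALU @i4&i5  | pair
4. sll.ALU @i6  | WAW r3
5. ld.MEM @i7  | tail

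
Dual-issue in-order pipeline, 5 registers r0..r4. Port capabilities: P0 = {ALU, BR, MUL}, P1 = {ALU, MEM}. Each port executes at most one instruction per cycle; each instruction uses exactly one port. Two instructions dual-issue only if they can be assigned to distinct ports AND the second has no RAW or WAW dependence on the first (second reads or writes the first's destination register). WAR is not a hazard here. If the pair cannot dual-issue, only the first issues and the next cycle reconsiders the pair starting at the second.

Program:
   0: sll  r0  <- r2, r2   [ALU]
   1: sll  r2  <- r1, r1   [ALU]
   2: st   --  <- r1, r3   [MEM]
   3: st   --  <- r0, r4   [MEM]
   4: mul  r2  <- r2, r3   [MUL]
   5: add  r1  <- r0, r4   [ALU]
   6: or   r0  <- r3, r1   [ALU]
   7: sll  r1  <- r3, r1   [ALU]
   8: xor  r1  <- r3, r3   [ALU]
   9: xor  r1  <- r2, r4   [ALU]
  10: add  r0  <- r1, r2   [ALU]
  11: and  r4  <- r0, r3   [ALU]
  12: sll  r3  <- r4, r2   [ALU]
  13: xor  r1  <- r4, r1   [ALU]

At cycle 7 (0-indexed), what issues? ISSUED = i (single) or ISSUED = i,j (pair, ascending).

ISSUED = 10

  cy0 -> i0&i1 (sll/sll) dual
  cy1 -> i2 (st) no-port MEM/MEM
  cy2 -> i3&i4 (st/mul) dual
  cy3 -> i5 (add) RAW r1
  cy4 -> i6&i7 (or/sll) dual
  cy5 -> i8 (xor) WAW r1
  cy6 -> i9 (xor) RAW r1
  cy7 -> i10 (add) RAW r0
  cy8 -> i11 (and) RAW r4
  cy9 -> i12&i13 (sll/xor) dual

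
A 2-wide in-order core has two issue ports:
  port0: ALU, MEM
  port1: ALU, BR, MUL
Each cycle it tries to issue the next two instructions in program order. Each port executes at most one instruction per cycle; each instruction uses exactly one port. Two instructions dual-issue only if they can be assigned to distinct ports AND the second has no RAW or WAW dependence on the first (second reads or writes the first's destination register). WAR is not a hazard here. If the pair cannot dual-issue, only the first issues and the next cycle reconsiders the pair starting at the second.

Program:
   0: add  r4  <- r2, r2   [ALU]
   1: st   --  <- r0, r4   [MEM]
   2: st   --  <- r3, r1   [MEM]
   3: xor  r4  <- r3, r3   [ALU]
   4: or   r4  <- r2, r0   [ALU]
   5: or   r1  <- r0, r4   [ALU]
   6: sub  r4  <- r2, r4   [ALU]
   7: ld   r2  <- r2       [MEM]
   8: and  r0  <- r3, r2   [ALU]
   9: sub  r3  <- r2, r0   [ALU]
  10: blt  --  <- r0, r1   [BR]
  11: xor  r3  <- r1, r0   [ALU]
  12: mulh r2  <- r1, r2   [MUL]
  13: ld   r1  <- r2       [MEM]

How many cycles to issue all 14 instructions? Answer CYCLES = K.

CYCLES = 10

0. add @i0  | RAW r4
1. st @i1  | no-port MEM/MEM
2. st/xor @i2&i3  | 2-wide
3. or @i4  | RAW r4
4. or/sub @i5&i6  | 2-wide
5. ld @i7  | RAW r2
6. and @i8  | RAW r0
7. sub/blt @i9&i10  | 2-wide
8. xor/mulh @i11&i12  | 2-wide
9. ld @i13  | tail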